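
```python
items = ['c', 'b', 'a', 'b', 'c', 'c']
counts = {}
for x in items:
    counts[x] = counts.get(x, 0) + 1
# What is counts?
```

Initial: counts = {}, items = ['c', 'b', 'a', 'b', 'c', 'c']
See 'c': counts = {'c': 1}
See 'b': counts = {'c': 1, 'b': 1}
See 'a': counts = {'c': 1, 'b': 1, 'a': 1}
See 'b': counts = {'c': 1, 'b': 2, 'a': 1}
See 'c': counts = {'c': 2, 'b': 2, 'a': 1}
See 'c': counts = {'c': 3, 'b': 2, 'a': 1}

{'c': 3, 'b': 2, 'a': 1}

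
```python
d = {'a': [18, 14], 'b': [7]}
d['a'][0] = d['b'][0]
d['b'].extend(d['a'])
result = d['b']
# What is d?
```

After line 1: d = {'a': [18, 14], 'b': [7]}
After line 2 (a[0] = b[0] = 7): d = {'a': [7, 14], 'b': [7]}
After line 3 (b.extend(a) appends [7, 14]): d = {'a': [7, 14], 'b': [7, 7, 14]}
After line 4: result = d['b'] = [7, 7, 14]

{'a': [7, 14], 'b': [7, 7, 14]}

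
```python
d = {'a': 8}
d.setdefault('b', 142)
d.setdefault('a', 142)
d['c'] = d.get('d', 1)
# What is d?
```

After line 1: d = {'a': 8}
After line 2 (setdefault adds 'b'=142): d = {'a': 8, 'b': 142}
After line 3 (setdefault 'a' no-op, already exists): d = {'a': 8, 'b': 142}
After line 4 (get('d', 1) returns default since 'd' not in d): d = {'a': 8, 'b': 142, 'c': 1}

{'a': 8, 'b': 142, 'c': 1}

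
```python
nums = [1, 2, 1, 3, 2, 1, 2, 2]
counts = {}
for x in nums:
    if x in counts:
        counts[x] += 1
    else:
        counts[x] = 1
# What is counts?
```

Initial: counts = {}, nums = [1, 2, 1, 3, 2, 1, 2, 2]
See 1: counts = {1: 1}
See 2: counts = {1: 1, 2: 1}
See 1: counts = {1: 2, 2: 1}
See 3: counts = {1: 2, 2: 1, 3: 1}
See 2: counts = {1: 2, 2: 2, 3: 1}
See 1: counts = {1: 3, 2: 2, 3: 1}
See 2: counts = {1: 3, 2: 3, 3: 1}
See 2: counts = {1: 3, 2: 4, 3: 1}

{1: 3, 2: 4, 3: 1}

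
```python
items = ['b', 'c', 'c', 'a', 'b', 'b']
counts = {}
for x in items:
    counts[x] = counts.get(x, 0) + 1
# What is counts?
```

Initial: counts = {}, items = ['b', 'c', 'c', 'a', 'b', 'b']
See 'b': counts = {'b': 1}
See 'c': counts = {'b': 1, 'c': 1}
See 'c': counts = {'b': 1, 'c': 2}
See 'a': counts = {'b': 1, 'c': 2, 'a': 1}
See 'b': counts = {'b': 2, 'c': 2, 'a': 1}
See 'b': counts = {'b': 3, 'c': 2, 'a': 1}

{'b': 3, 'c': 2, 'a': 1}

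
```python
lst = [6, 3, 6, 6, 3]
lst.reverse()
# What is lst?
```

[3, 6, 6, 3, 6]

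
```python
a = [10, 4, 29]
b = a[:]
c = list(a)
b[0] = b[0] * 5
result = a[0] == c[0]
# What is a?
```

After line 1: a = [10, 4, 29]
After line 2 (b = a[:], copy): a = [10, 4, 29], b = [10, 4, 29]
After line 3 (c = list(a) is a copy, new object): c = [10, 4, 29]
After line 4 (b[0] = 10 * 5 = 50; only b mutates (copy)): a = [10, 4, 29], b = [50, 4, 29], c = [10, 4, 29]
After line 5 (a[0] = 10, c[0] = 10; result = True)

[10, 4, 29]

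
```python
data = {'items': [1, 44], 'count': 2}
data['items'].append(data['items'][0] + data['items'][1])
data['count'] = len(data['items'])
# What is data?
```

After line 1: data = {'items': [1, 44], 'count': 2}
After line 2 (append 1 + 44 = 45): data = {'items': [1, 44, 45], 'count': 2}
After line 3 (count = len(items) = 3): data = {'items': [1, 44, 45], 'count': 3}

{'items': [1, 44, 45], 'count': 3}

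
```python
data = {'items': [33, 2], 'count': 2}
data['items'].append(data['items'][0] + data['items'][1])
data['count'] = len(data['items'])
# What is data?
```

After line 1: data = {'items': [33, 2], 'count': 2}
After line 2 (append 33 + 2 = 35): data = {'items': [33, 2, 35], 'count': 2}
After line 3 (count = len(items) = 3): data = {'items': [33, 2, 35], 'count': 3}

{'items': [33, 2, 35], 'count': 3}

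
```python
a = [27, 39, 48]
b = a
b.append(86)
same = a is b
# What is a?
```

After line 1: a = [27, 39, 48]
After line 2 (b = a is an alias, same object): a = [27, 39, 48], b = [27, 39, 48]
After line 3 (b.append mutates the shared list): a = [27, 39, 48, 86], b = [27, 39, 48, 86]
After line 4 (same = a is b; same object -> True): same = True

[27, 39, 48, 86]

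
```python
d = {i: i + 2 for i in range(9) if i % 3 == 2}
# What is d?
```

{2: 4, 5: 7, 8: 10}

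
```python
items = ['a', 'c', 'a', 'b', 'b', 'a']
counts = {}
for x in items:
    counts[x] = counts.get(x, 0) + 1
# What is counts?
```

Initial: counts = {}, items = ['a', 'c', 'a', 'b', 'b', 'a']
See 'a': counts = {'a': 1}
See 'c': counts = {'a': 1, 'c': 1}
See 'a': counts = {'a': 2, 'c': 1}
See 'b': counts = {'a': 2, 'c': 1, 'b': 1}
See 'b': counts = {'a': 2, 'c': 1, 'b': 2}
See 'a': counts = {'a': 3, 'c': 1, 'b': 2}

{'a': 3, 'c': 1, 'b': 2}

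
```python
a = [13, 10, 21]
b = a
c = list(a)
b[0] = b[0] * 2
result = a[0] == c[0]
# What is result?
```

After line 1: a = [13, 10, 21]
After line 2 (b = a, alias): a = [13, 10, 21], b = [13, 10, 21]
After line 3 (c = list(a) is a copy, new object): c = [13, 10, 21]
After line 4 (b[0] = 13 * 2 = 26; mutates shared a/b): a = b = [26, 10, 21], c = [13, 10, 21]
After line 5 (a[0] = 26, c[0] = 13; result = False)

False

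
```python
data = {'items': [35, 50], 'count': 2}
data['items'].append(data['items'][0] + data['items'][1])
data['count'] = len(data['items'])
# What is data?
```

After line 1: data = {'items': [35, 50], 'count': 2}
After line 2 (append 35 + 50 = 85): data = {'items': [35, 50, 85], 'count': 2}
After line 3 (count = len(items) = 3): data = {'items': [35, 50, 85], 'count': 3}

{'items': [35, 50, 85], 'count': 3}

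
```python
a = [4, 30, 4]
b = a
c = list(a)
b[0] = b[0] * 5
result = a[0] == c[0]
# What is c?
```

After line 1: a = [4, 30, 4]
After line 2 (b = a, alias): a = [4, 30, 4], b = [4, 30, 4]
After line 3 (c = list(a) is a copy, new object): c = [4, 30, 4]
After line 4 (b[0] = 4 * 5 = 20; mutates shared a/b): a = b = [20, 30, 4], c = [4, 30, 4]
After line 5 (a[0] = 20, c[0] = 4; result = False)

[4, 30, 4]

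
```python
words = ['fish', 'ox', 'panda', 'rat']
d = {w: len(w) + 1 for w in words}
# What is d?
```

{'fish': 5, 'ox': 3, 'panda': 6, 'rat': 4}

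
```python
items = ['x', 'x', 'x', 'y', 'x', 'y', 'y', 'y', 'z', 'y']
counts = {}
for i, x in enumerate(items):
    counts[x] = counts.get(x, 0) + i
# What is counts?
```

Initial: counts = {}, items = ['x', 'x', 'x', 'y', 'x', 'y', 'y', 'y', 'z', 'y']
i=0, x='x': counts = {'x': 0}
i=1, x='x': counts = {'x': 1}
i=2, x='x': counts = {'x': 3}
i=3, x='y': counts = {'x': 3, 'y': 3}
i=4, x='x': counts = {'x': 7, 'y': 3}
i=5, x='y': counts = {'x': 7, 'y': 8}
i=6, x='y': counts = {'x': 7, 'y': 14}
i=7, x='y': counts = {'x': 7, 'y': 21}
i=8, x='z': counts = {'x': 7, 'y': 21, 'z': 8}
i=9, x='y': counts = {'x': 7, 'y': 30, 'z': 8}

{'x': 7, 'y': 30, 'z': 8}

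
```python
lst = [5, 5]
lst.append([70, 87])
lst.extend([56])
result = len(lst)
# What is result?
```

After line 1: lst = [5, 5]
After line 2 (append adds [70, 87] as single element): lst = [5, 5, [70, 87]]
After line 3 (extend unpacks [56], adds 56): lst = [5, 5, [70, 87], 56]
After line 4: result = len(lst) = 4

4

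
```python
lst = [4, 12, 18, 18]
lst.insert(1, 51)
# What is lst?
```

[4, 51, 12, 18, 18]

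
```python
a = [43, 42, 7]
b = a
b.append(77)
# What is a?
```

After line 1: a = [43, 42, 7]
After line 2 (b = a is an alias, same object): a = [43, 42, 7], b = [43, 42, 7]
After line 3 (b.append mutates the shared list): a = [43, 42, 7, 77], b = [43, 42, 7, 77]

[43, 42, 7, 77]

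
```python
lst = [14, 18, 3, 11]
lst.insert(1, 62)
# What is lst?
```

[14, 62, 18, 3, 11]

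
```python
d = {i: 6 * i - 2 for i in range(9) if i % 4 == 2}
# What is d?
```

{2: 10, 6: 34}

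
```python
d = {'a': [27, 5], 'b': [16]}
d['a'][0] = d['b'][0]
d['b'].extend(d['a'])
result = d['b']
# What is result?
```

After line 1: d = {'a': [27, 5], 'b': [16]}
After line 2 (a[0] = b[0] = 16): d = {'a': [16, 5], 'b': [16]}
After line 3 (b.extend(a) appends [16, 5]): d = {'a': [16, 5], 'b': [16, 16, 5]}
After line 4: result = d['b'] = [16, 16, 5]

[16, 16, 5]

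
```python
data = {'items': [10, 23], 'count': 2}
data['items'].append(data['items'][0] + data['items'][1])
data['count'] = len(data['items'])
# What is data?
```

After line 1: data = {'items': [10, 23], 'count': 2}
After line 2 (append 10 + 23 = 33): data = {'items': [10, 23, 33], 'count': 2}
After line 3 (count = len(items) = 3): data = {'items': [10, 23, 33], 'count': 3}

{'items': [10, 23, 33], 'count': 3}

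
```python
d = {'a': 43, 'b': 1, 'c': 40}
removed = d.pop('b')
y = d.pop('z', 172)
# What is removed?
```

After line 1: d = {'a': 43, 'b': 1, 'c': 40}
After line 2 (pop 'b' returns 1): d = {'a': 43, 'c': 40}, removed = 1
After line 3 (pop 'z' missing, returns default 172): d = {'a': 43, 'c': 40}, y = 172

1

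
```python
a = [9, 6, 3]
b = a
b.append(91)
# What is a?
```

After line 1: a = [9, 6, 3]
After line 2 (b = a is an alias, same object): a = [9, 6, 3], b = [9, 6, 3]
After line 3 (b.append mutates the shared list): a = [9, 6, 3, 91], b = [9, 6, 3, 91]

[9, 6, 3, 91]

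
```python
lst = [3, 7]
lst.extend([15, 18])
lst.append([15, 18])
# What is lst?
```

After line 1: lst = [3, 7]
After line 2 (extend unpacks [15, 18]): lst = [3, 7, 15, 18]
After line 3 (append adds [15, 18] as single element): lst = [3, 7, 15, 18, [15, 18]]

[3, 7, 15, 18, [15, 18]]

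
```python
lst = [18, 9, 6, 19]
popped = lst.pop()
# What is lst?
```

[18, 9, 6]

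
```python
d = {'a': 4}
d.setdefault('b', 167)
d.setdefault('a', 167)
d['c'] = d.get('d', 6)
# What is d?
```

After line 1: d = {'a': 4}
After line 2 (setdefault adds 'b'=167): d = {'a': 4, 'b': 167}
After line 3 (setdefault 'a' no-op, already exists): d = {'a': 4, 'b': 167}
After line 4 (get('d', 6) returns default since 'd' not in d): d = {'a': 4, 'b': 167, 'c': 6}

{'a': 4, 'b': 167, 'c': 6}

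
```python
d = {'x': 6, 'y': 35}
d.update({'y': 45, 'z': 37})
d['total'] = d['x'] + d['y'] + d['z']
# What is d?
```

After line 1: d = {'x': 6, 'y': 35}
After line 2 (y overwritten, z added): d = {'x': 6, 'y': 45, 'z': 37}
After line 3 (total = 6 + 45 + 37 = 88): d = {'x': 6, 'y': 45, 'z': 37, 'total': 88}

{'x': 6, 'y': 45, 'z': 37, 'total': 88}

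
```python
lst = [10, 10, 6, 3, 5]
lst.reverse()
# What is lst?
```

[5, 3, 6, 10, 10]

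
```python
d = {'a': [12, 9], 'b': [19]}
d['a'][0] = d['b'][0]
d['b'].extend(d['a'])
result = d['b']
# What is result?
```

After line 1: d = {'a': [12, 9], 'b': [19]}
After line 2 (a[0] = b[0] = 19): d = {'a': [19, 9], 'b': [19]}
After line 3 (b.extend(a) appends [19, 9]): d = {'a': [19, 9], 'b': [19, 19, 9]}
After line 4: result = d['b'] = [19, 19, 9]

[19, 19, 9]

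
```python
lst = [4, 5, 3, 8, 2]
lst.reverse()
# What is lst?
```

[2, 8, 3, 5, 4]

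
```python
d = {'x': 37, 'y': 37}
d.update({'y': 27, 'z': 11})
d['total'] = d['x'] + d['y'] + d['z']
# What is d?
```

After line 1: d = {'x': 37, 'y': 37}
After line 2 (y overwritten, z added): d = {'x': 37, 'y': 27, 'z': 11}
After line 3 (total = 37 + 27 + 11 = 75): d = {'x': 37, 'y': 27, 'z': 11, 'total': 75}

{'x': 37, 'y': 27, 'z': 11, 'total': 75}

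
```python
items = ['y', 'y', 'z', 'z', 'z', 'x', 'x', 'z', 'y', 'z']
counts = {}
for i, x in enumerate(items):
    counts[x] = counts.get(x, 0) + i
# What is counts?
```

Initial: counts = {}, items = ['y', 'y', 'z', 'z', 'z', 'x', 'x', 'z', 'y', 'z']
i=0, x='y': counts = {'y': 0}
i=1, x='y': counts = {'y': 1}
i=2, x='z': counts = {'y': 1, 'z': 2}
i=3, x='z': counts = {'y': 1, 'z': 5}
i=4, x='z': counts = {'y': 1, 'z': 9}
i=5, x='x': counts = {'y': 1, 'z': 9, 'x': 5}
i=6, x='x': counts = {'y': 1, 'z': 9, 'x': 11}
i=7, x='z': counts = {'y': 1, 'z': 16, 'x': 11}
i=8, x='y': counts = {'y': 9, 'z': 16, 'x': 11}
i=9, x='z': counts = {'y': 9, 'z': 25, 'x': 11}

{'y': 9, 'z': 25, 'x': 11}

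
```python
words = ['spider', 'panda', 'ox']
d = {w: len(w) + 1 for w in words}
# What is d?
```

{'spider': 7, 'panda': 6, 'ox': 3}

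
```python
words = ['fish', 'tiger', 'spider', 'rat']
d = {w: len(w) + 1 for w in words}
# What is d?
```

{'fish': 5, 'tiger': 6, 'spider': 7, 'rat': 4}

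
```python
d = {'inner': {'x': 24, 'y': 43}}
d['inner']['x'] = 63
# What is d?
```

After line 1: d = {'inner': {'x': 24, 'y': 43}}
After line 2 (inner x overwritten): d = {'inner': {'x': 63, 'y': 43}}

{'inner': {'x': 63, 'y': 43}}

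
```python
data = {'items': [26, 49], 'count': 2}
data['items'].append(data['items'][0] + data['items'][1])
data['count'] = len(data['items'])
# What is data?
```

After line 1: data = {'items': [26, 49], 'count': 2}
After line 2 (append 26 + 49 = 75): data = {'items': [26, 49, 75], 'count': 2}
After line 3 (count = len(items) = 3): data = {'items': [26, 49, 75], 'count': 3}

{'items': [26, 49, 75], 'count': 3}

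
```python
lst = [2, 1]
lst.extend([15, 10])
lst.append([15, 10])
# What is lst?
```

After line 1: lst = [2, 1]
After line 2 (extend unpacks [15, 10]): lst = [2, 1, 15, 10]
After line 3 (append adds [15, 10] as single element): lst = [2, 1, 15, 10, [15, 10]]

[2, 1, 15, 10, [15, 10]]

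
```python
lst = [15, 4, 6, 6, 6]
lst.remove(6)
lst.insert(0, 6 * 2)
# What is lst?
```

After line 1: lst = [15, 4, 6, 6, 6]
After line 2 (remove first 6): lst = [15, 4, 6, 6]
After line 3 (insert 12 at index 0): lst = [12, 15, 4, 6, 6]

[12, 15, 4, 6, 6]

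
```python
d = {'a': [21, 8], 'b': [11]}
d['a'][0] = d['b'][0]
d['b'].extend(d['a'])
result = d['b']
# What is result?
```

After line 1: d = {'a': [21, 8], 'b': [11]}
After line 2 (a[0] = b[0] = 11): d = {'a': [11, 8], 'b': [11]}
After line 3 (b.extend(a) appends [11, 8]): d = {'a': [11, 8], 'b': [11, 11, 8]}
After line 4: result = d['b'] = [11, 11, 8]

[11, 11, 8]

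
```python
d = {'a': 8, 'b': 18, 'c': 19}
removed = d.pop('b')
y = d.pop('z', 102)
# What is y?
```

After line 1: d = {'a': 8, 'b': 18, 'c': 19}
After line 2 (pop 'b' returns 18): d = {'a': 8, 'c': 19}, removed = 18
After line 3 (pop 'z' missing, returns default 102): d = {'a': 8, 'c': 19}, y = 102

102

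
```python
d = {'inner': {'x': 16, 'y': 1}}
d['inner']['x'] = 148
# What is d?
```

After line 1: d = {'inner': {'x': 16, 'y': 1}}
After line 2 (inner x overwritten): d = {'inner': {'x': 148, 'y': 1}}

{'inner': {'x': 148, 'y': 1}}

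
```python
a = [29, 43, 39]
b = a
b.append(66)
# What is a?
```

After line 1: a = [29, 43, 39]
After line 2 (b = a is an alias, same object): a = [29, 43, 39], b = [29, 43, 39]
After line 3 (b.append mutates the shared list): a = [29, 43, 39, 66], b = [29, 43, 39, 66]

[29, 43, 39, 66]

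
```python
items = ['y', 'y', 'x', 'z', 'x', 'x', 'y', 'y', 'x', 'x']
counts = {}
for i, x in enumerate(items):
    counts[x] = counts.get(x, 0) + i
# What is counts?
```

Initial: counts = {}, items = ['y', 'y', 'x', 'z', 'x', 'x', 'y', 'y', 'x', 'x']
i=0, x='y': counts = {'y': 0}
i=1, x='y': counts = {'y': 1}
i=2, x='x': counts = {'y': 1, 'x': 2}
i=3, x='z': counts = {'y': 1, 'x': 2, 'z': 3}
i=4, x='x': counts = {'y': 1, 'x': 6, 'z': 3}
i=5, x='x': counts = {'y': 1, 'x': 11, 'z': 3}
i=6, x='y': counts = {'y': 7, 'x': 11, 'z': 3}
i=7, x='y': counts = {'y': 14, 'x': 11, 'z': 3}
i=8, x='x': counts = {'y': 14, 'x': 19, 'z': 3}
i=9, x='x': counts = {'y': 14, 'x': 28, 'z': 3}

{'y': 14, 'x': 28, 'z': 3}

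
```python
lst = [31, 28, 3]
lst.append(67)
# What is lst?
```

[31, 28, 3, 67]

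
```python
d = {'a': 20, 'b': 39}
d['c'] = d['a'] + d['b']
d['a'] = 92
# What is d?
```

After line 1: d = {'a': 20, 'b': 39}
After line 2 (d['c'] = 20 + 39): d = {'a': 20, 'b': 39, 'c': 59}
After line 3: d = {'a': 92, 'b': 39, 'c': 59}

{'a': 92, 'b': 39, 'c': 59}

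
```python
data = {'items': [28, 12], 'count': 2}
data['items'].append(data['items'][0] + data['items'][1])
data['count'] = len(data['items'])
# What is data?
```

After line 1: data = {'items': [28, 12], 'count': 2}
After line 2 (append 28 + 12 = 40): data = {'items': [28, 12, 40], 'count': 2}
After line 3 (count = len(items) = 3): data = {'items': [28, 12, 40], 'count': 3}

{'items': [28, 12, 40], 'count': 3}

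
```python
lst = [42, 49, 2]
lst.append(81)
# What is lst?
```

[42, 49, 2, 81]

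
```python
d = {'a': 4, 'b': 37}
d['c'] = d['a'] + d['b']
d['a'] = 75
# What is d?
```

After line 1: d = {'a': 4, 'b': 37}
After line 2 (d['c'] = 4 + 37): d = {'a': 4, 'b': 37, 'c': 41}
After line 3: d = {'a': 75, 'b': 37, 'c': 41}

{'a': 75, 'b': 37, 'c': 41}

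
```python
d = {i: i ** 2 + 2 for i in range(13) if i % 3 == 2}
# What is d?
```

{2: 6, 5: 27, 8: 66, 11: 123}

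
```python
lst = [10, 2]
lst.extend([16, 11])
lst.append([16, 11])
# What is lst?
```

After line 1: lst = [10, 2]
After line 2 (extend unpacks [16, 11]): lst = [10, 2, 16, 11]
After line 3 (append adds [16, 11] as single element): lst = [10, 2, 16, 11, [16, 11]]

[10, 2, 16, 11, [16, 11]]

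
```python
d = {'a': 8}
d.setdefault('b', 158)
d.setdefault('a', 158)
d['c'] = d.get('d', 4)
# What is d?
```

After line 1: d = {'a': 8}
After line 2 (setdefault adds 'b'=158): d = {'a': 8, 'b': 158}
After line 3 (setdefault 'a' no-op, already exists): d = {'a': 8, 'b': 158}
After line 4 (get('d', 4) returns default since 'd' not in d): d = {'a': 8, 'b': 158, 'c': 4}

{'a': 8, 'b': 158, 'c': 4}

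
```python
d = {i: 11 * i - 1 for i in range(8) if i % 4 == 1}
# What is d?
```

{1: 10, 5: 54}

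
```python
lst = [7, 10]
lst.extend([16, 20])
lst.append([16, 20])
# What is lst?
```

After line 1: lst = [7, 10]
After line 2 (extend unpacks [16, 20]): lst = [7, 10, 16, 20]
After line 3 (append adds [16, 20] as single element): lst = [7, 10, 16, 20, [16, 20]]

[7, 10, 16, 20, [16, 20]]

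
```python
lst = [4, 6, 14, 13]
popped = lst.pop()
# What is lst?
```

[4, 6, 14]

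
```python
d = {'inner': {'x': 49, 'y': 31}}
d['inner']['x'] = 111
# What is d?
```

After line 1: d = {'inner': {'x': 49, 'y': 31}}
After line 2 (inner x overwritten): d = {'inner': {'x': 111, 'y': 31}}

{'inner': {'x': 111, 'y': 31}}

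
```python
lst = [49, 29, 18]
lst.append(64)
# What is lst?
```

[49, 29, 18, 64]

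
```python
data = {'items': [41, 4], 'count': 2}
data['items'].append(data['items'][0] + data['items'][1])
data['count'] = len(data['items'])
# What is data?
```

After line 1: data = {'items': [41, 4], 'count': 2}
After line 2 (append 41 + 4 = 45): data = {'items': [41, 4, 45], 'count': 2}
After line 3 (count = len(items) = 3): data = {'items': [41, 4, 45], 'count': 3}

{'items': [41, 4, 45], 'count': 3}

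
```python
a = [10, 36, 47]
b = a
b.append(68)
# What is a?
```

After line 1: a = [10, 36, 47]
After line 2 (b = a is an alias, same object): a = [10, 36, 47], b = [10, 36, 47]
After line 3 (b.append mutates the shared list): a = [10, 36, 47, 68], b = [10, 36, 47, 68]

[10, 36, 47, 68]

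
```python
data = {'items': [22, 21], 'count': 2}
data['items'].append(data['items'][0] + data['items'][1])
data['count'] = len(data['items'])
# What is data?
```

After line 1: data = {'items': [22, 21], 'count': 2}
After line 2 (append 22 + 21 = 43): data = {'items': [22, 21, 43], 'count': 2}
After line 3 (count = len(items) = 3): data = {'items': [22, 21, 43], 'count': 3}

{'items': [22, 21, 43], 'count': 3}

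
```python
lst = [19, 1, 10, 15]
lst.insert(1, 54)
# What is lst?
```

[19, 54, 1, 10, 15]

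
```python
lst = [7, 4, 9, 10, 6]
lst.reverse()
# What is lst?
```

[6, 10, 9, 4, 7]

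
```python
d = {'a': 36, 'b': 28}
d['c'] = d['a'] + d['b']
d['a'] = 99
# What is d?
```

After line 1: d = {'a': 36, 'b': 28}
After line 2 (d['c'] = 36 + 28): d = {'a': 36, 'b': 28, 'c': 64}
After line 3: d = {'a': 99, 'b': 28, 'c': 64}

{'a': 99, 'b': 28, 'c': 64}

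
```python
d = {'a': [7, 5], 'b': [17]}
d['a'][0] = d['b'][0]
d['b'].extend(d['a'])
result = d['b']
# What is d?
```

After line 1: d = {'a': [7, 5], 'b': [17]}
After line 2 (a[0] = b[0] = 17): d = {'a': [17, 5], 'b': [17]}
After line 3 (b.extend(a) appends [17, 5]): d = {'a': [17, 5], 'b': [17, 17, 5]}
After line 4: result = d['b'] = [17, 17, 5]

{'a': [17, 5], 'b': [17, 17, 5]}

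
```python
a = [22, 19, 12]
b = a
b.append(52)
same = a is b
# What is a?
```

After line 1: a = [22, 19, 12]
After line 2 (b = a is an alias, same object): a = [22, 19, 12], b = [22, 19, 12]
After line 3 (b.append mutates the shared list): a = [22, 19, 12, 52], b = [22, 19, 12, 52]
After line 4 (same = a is b; same object -> True): same = True

[22, 19, 12, 52]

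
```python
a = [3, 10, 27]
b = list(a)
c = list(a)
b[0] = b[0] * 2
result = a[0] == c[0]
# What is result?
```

After line 1: a = [3, 10, 27]
After line 2 (b = list(a), copy): a = [3, 10, 27], b = [3, 10, 27]
After line 3 (c = list(a) is a copy, new object): c = [3, 10, 27]
After line 4 (b[0] = 3 * 2 = 6; only b mutates (copy)): a = [3, 10, 27], b = [6, 10, 27], c = [3, 10, 27]
After line 5 (a[0] = 3, c[0] = 3; result = True)

True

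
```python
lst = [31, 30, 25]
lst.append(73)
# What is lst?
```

[31, 30, 25, 73]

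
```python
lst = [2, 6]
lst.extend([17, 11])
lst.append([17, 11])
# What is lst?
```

After line 1: lst = [2, 6]
After line 2 (extend unpacks [17, 11]): lst = [2, 6, 17, 11]
After line 3 (append adds [17, 11] as single element): lst = [2, 6, 17, 11, [17, 11]]

[2, 6, 17, 11, [17, 11]]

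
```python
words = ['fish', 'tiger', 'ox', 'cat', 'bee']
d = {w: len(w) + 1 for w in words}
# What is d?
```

{'fish': 5, 'tiger': 6, 'ox': 3, 'cat': 4, 'bee': 4}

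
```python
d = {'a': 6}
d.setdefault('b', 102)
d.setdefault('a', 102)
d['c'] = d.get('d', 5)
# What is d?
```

After line 1: d = {'a': 6}
After line 2 (setdefault adds 'b'=102): d = {'a': 6, 'b': 102}
After line 3 (setdefault 'a' no-op, already exists): d = {'a': 6, 'b': 102}
After line 4 (get('d', 5) returns default since 'd' not in d): d = {'a': 6, 'b': 102, 'c': 5}

{'a': 6, 'b': 102, 'c': 5}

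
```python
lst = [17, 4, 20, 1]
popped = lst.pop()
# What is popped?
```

1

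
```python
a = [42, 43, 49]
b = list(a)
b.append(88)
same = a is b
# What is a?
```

After line 1: a = [42, 43, 49]
After line 2 (b = list(a) is a shallow copy, new object): a = [42, 43, 49], b = [42, 43, 49]
After line 3 (append only mutates b): a = [42, 43, 49], b = [42, 43, 49, 88]
After line 4 (same = a is b; different objects -> False): same = False

[42, 43, 49]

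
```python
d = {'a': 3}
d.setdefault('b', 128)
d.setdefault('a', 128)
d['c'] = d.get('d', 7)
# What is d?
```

After line 1: d = {'a': 3}
After line 2 (setdefault adds 'b'=128): d = {'a': 3, 'b': 128}
After line 3 (setdefault 'a' no-op, already exists): d = {'a': 3, 'b': 128}
After line 4 (get('d', 7) returns default since 'd' not in d): d = {'a': 3, 'b': 128, 'c': 7}

{'a': 3, 'b': 128, 'c': 7}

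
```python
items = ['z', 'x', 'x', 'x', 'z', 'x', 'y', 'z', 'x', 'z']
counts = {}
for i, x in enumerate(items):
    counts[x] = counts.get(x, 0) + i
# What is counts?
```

Initial: counts = {}, items = ['z', 'x', 'x', 'x', 'z', 'x', 'y', 'z', 'x', 'z']
i=0, x='z': counts = {'z': 0}
i=1, x='x': counts = {'z': 0, 'x': 1}
i=2, x='x': counts = {'z': 0, 'x': 3}
i=3, x='x': counts = {'z': 0, 'x': 6}
i=4, x='z': counts = {'z': 4, 'x': 6}
i=5, x='x': counts = {'z': 4, 'x': 11}
i=6, x='y': counts = {'z': 4, 'x': 11, 'y': 6}
i=7, x='z': counts = {'z': 11, 'x': 11, 'y': 6}
i=8, x='x': counts = {'z': 11, 'x': 19, 'y': 6}
i=9, x='z': counts = {'z': 20, 'x': 19, 'y': 6}

{'z': 20, 'x': 19, 'y': 6}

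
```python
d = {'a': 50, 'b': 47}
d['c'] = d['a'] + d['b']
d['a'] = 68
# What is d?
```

After line 1: d = {'a': 50, 'b': 47}
After line 2 (d['c'] = 50 + 47): d = {'a': 50, 'b': 47, 'c': 97}
After line 3: d = {'a': 68, 'b': 47, 'c': 97}

{'a': 68, 'b': 47, 'c': 97}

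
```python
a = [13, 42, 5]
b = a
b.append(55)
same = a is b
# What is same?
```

After line 1: a = [13, 42, 5]
After line 2 (b = a is an alias, same object): a = [13, 42, 5], b = [13, 42, 5]
After line 3 (b.append mutates the shared list): a = [13, 42, 5, 55], b = [13, 42, 5, 55]
After line 4 (same = a is b; same object -> True): same = True

True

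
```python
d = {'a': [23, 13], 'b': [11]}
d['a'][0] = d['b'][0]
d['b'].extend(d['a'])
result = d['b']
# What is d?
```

After line 1: d = {'a': [23, 13], 'b': [11]}
After line 2 (a[0] = b[0] = 11): d = {'a': [11, 13], 'b': [11]}
After line 3 (b.extend(a) appends [11, 13]): d = {'a': [11, 13], 'b': [11, 11, 13]}
After line 4: result = d['b'] = [11, 11, 13]

{'a': [11, 13], 'b': [11, 11, 13]}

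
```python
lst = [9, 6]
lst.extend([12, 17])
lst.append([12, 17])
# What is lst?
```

After line 1: lst = [9, 6]
After line 2 (extend unpacks [12, 17]): lst = [9, 6, 12, 17]
After line 3 (append adds [12, 17] as single element): lst = [9, 6, 12, 17, [12, 17]]

[9, 6, 12, 17, [12, 17]]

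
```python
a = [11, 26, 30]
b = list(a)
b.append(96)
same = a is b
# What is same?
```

After line 1: a = [11, 26, 30]
After line 2 (b = list(a) is a shallow copy, new object): a = [11, 26, 30], b = [11, 26, 30]
After line 3 (append only mutates b): a = [11, 26, 30], b = [11, 26, 30, 96]
After line 4 (same = a is b; different objects -> False): same = False

False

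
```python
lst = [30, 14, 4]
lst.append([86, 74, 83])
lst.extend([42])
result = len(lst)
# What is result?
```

After line 1: lst = [30, 14, 4]
After line 2 (append adds [86, 74, 83] as single element): lst = [30, 14, 4, [86, 74, 83]]
After line 3 (extend unpacks [42], adds 42): lst = [30, 14, 4, [86, 74, 83], 42]
After line 4: result = len(lst) = 5

5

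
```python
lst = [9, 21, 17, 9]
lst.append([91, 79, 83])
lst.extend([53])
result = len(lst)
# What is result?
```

After line 1: lst = [9, 21, 17, 9]
After line 2 (append adds [91, 79, 83] as single element): lst = [9, 21, 17, 9, [91, 79, 83]]
After line 3 (extend unpacks [53], adds 53): lst = [9, 21, 17, 9, [91, 79, 83], 53]
After line 4: result = len(lst) = 6

6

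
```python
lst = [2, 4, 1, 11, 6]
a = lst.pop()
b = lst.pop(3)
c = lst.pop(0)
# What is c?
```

After line 1: lst = [2, 4, 1, 11, 6]
After line 2 (pop() -> a = 6): lst = [2, 4, 1, 11]
After line 3 (pop(3) -> b = 11): lst = [2, 4, 1]
After line 4 (pop(0) -> c = 2): lst = [4, 1]

2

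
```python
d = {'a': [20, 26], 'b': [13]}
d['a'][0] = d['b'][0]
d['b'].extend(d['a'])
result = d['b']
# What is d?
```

After line 1: d = {'a': [20, 26], 'b': [13]}
After line 2 (a[0] = b[0] = 13): d = {'a': [13, 26], 'b': [13]}
After line 3 (b.extend(a) appends [13, 26]): d = {'a': [13, 26], 'b': [13, 13, 26]}
After line 4: result = d['b'] = [13, 13, 26]

{'a': [13, 26], 'b': [13, 13, 26]}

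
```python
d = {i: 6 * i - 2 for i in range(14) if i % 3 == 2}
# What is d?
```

{2: 10, 5: 28, 8: 46, 11: 64}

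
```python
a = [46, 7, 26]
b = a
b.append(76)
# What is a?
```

After line 1: a = [46, 7, 26]
After line 2 (b = a is an alias, same object): a = [46, 7, 26], b = [46, 7, 26]
After line 3 (b.append mutates the shared list): a = [46, 7, 26, 76], b = [46, 7, 26, 76]

[46, 7, 26, 76]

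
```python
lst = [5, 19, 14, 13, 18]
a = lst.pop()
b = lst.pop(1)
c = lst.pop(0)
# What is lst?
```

After line 1: lst = [5, 19, 14, 13, 18]
After line 2 (pop() -> a = 18): lst = [5, 19, 14, 13]
After line 3 (pop(1) -> b = 19): lst = [5, 14, 13]
After line 4 (pop(0) -> c = 5): lst = [14, 13]

[14, 13]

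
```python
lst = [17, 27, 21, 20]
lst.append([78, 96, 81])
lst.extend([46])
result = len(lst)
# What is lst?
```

After line 1: lst = [17, 27, 21, 20]
After line 2 (append adds [78, 96, 81] as single element): lst = [17, 27, 21, 20, [78, 96, 81]]
After line 3 (extend unpacks [46], adds 46): lst = [17, 27, 21, 20, [78, 96, 81], 46]
After line 4: result = len(lst) = 6

[17, 27, 21, 20, [78, 96, 81], 46]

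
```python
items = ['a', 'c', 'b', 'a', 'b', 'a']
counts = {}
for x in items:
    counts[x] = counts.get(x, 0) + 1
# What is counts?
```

Initial: counts = {}, items = ['a', 'c', 'b', 'a', 'b', 'a']
See 'a': counts = {'a': 1}
See 'c': counts = {'a': 1, 'c': 1}
See 'b': counts = {'a': 1, 'c': 1, 'b': 1}
See 'a': counts = {'a': 2, 'c': 1, 'b': 1}
See 'b': counts = {'a': 2, 'c': 1, 'b': 2}
See 'a': counts = {'a': 3, 'c': 1, 'b': 2}

{'a': 3, 'c': 1, 'b': 2}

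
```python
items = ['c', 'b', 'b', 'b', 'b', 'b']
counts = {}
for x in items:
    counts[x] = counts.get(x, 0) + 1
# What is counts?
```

Initial: counts = {}, items = ['c', 'b', 'b', 'b', 'b', 'b']
See 'c': counts = {'c': 1}
See 'b': counts = {'c': 1, 'b': 1}
See 'b': counts = {'c': 1, 'b': 2}
See 'b': counts = {'c': 1, 'b': 3}
See 'b': counts = {'c': 1, 'b': 4}
See 'b': counts = {'c': 1, 'b': 5}

{'c': 1, 'b': 5}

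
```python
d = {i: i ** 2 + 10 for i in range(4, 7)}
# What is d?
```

{4: 26, 5: 35, 6: 46}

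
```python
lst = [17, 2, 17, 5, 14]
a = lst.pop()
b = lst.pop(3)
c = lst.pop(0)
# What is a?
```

After line 1: lst = [17, 2, 17, 5, 14]
After line 2 (pop() -> a = 14): lst = [17, 2, 17, 5]
After line 3 (pop(3) -> b = 5): lst = [17, 2, 17]
After line 4 (pop(0) -> c = 17): lst = [2, 17]

14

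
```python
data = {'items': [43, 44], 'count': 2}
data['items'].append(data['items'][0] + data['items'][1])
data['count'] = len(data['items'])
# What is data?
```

After line 1: data = {'items': [43, 44], 'count': 2}
After line 2 (append 43 + 44 = 87): data = {'items': [43, 44, 87], 'count': 2}
After line 3 (count = len(items) = 3): data = {'items': [43, 44, 87], 'count': 3}

{'items': [43, 44, 87], 'count': 3}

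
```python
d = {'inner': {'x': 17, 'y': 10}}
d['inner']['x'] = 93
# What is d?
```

After line 1: d = {'inner': {'x': 17, 'y': 10}}
After line 2 (inner x overwritten): d = {'inner': {'x': 93, 'y': 10}}

{'inner': {'x': 93, 'y': 10}}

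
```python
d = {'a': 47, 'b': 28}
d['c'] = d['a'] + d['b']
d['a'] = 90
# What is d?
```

After line 1: d = {'a': 47, 'b': 28}
After line 2 (d['c'] = 47 + 28): d = {'a': 47, 'b': 28, 'c': 75}
After line 3: d = {'a': 90, 'b': 28, 'c': 75}

{'a': 90, 'b': 28, 'c': 75}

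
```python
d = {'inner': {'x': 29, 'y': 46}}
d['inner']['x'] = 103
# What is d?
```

After line 1: d = {'inner': {'x': 29, 'y': 46}}
After line 2 (inner x overwritten): d = {'inner': {'x': 103, 'y': 46}}

{'inner': {'x': 103, 'y': 46}}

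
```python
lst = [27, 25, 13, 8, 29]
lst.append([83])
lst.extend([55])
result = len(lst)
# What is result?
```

After line 1: lst = [27, 25, 13, 8, 29]
After line 2 (append adds [83] as single element): lst = [27, 25, 13, 8, 29, [83]]
After line 3 (extend unpacks [55], adds 55): lst = [27, 25, 13, 8, 29, [83], 55]
After line 4: result = len(lst) = 7

7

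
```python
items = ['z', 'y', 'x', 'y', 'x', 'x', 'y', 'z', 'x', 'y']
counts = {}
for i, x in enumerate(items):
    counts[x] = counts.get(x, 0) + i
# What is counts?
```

Initial: counts = {}, items = ['z', 'y', 'x', 'y', 'x', 'x', 'y', 'z', 'x', 'y']
i=0, x='z': counts = {'z': 0}
i=1, x='y': counts = {'z': 0, 'y': 1}
i=2, x='x': counts = {'z': 0, 'y': 1, 'x': 2}
i=3, x='y': counts = {'z': 0, 'y': 4, 'x': 2}
i=4, x='x': counts = {'z': 0, 'y': 4, 'x': 6}
i=5, x='x': counts = {'z': 0, 'y': 4, 'x': 11}
i=6, x='y': counts = {'z': 0, 'y': 10, 'x': 11}
i=7, x='z': counts = {'z': 7, 'y': 10, 'x': 11}
i=8, x='x': counts = {'z': 7, 'y': 10, 'x': 19}
i=9, x='y': counts = {'z': 7, 'y': 19, 'x': 19}

{'z': 7, 'y': 19, 'x': 19}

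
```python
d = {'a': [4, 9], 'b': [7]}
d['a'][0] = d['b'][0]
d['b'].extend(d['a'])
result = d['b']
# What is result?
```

After line 1: d = {'a': [4, 9], 'b': [7]}
After line 2 (a[0] = b[0] = 7): d = {'a': [7, 9], 'b': [7]}
After line 3 (b.extend(a) appends [7, 9]): d = {'a': [7, 9], 'b': [7, 7, 9]}
After line 4: result = d['b'] = [7, 7, 9]

[7, 7, 9]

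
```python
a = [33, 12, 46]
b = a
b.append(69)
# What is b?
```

After line 1: a = [33, 12, 46]
After line 2 (b = a is an alias, same object): a = [33, 12, 46], b = [33, 12, 46]
After line 3 (b.append mutates the shared list): a = [33, 12, 46, 69], b = [33, 12, 46, 69]

[33, 12, 46, 69]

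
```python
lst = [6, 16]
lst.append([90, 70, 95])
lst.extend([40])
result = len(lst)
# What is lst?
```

After line 1: lst = [6, 16]
After line 2 (append adds [90, 70, 95] as single element): lst = [6, 16, [90, 70, 95]]
After line 3 (extend unpacks [40], adds 40): lst = [6, 16, [90, 70, 95], 40]
After line 4: result = len(lst) = 4

[6, 16, [90, 70, 95], 40]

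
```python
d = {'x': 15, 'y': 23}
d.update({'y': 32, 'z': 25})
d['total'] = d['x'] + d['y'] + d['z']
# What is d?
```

After line 1: d = {'x': 15, 'y': 23}
After line 2 (y overwritten, z added): d = {'x': 15, 'y': 32, 'z': 25}
After line 3 (total = 15 + 32 + 25 = 72): d = {'x': 15, 'y': 32, 'z': 25, 'total': 72}

{'x': 15, 'y': 32, 'z': 25, 'total': 72}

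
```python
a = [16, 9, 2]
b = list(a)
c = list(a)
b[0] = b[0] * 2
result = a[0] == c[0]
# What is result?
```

After line 1: a = [16, 9, 2]
After line 2 (b = list(a), copy): a = [16, 9, 2], b = [16, 9, 2]
After line 3 (c = list(a) is a copy, new object): c = [16, 9, 2]
After line 4 (b[0] = 16 * 2 = 32; only b mutates (copy)): a = [16, 9, 2], b = [32, 9, 2], c = [16, 9, 2]
After line 5 (a[0] = 16, c[0] = 16; result = True)

True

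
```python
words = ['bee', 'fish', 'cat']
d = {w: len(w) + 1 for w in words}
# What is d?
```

{'bee': 4, 'fish': 5, 'cat': 4}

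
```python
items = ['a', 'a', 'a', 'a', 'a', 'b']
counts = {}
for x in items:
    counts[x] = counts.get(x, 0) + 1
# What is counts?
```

Initial: counts = {}, items = ['a', 'a', 'a', 'a', 'a', 'b']
See 'a': counts = {'a': 1}
See 'a': counts = {'a': 2}
See 'a': counts = {'a': 3}
See 'a': counts = {'a': 4}
See 'a': counts = {'a': 5}
See 'b': counts = {'a': 5, 'b': 1}

{'a': 5, 'b': 1}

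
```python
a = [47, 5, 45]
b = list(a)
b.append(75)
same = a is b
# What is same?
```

After line 1: a = [47, 5, 45]
After line 2 (b = list(a) is a shallow copy, new object): a = [47, 5, 45], b = [47, 5, 45]
After line 3 (append only mutates b): a = [47, 5, 45], b = [47, 5, 45, 75]
After line 4 (same = a is b; different objects -> False): same = False

False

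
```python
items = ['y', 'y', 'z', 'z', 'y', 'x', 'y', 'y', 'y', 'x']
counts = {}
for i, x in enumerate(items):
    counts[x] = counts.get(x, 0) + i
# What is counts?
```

Initial: counts = {}, items = ['y', 'y', 'z', 'z', 'y', 'x', 'y', 'y', 'y', 'x']
i=0, x='y': counts = {'y': 0}
i=1, x='y': counts = {'y': 1}
i=2, x='z': counts = {'y': 1, 'z': 2}
i=3, x='z': counts = {'y': 1, 'z': 5}
i=4, x='y': counts = {'y': 5, 'z': 5}
i=5, x='x': counts = {'y': 5, 'z': 5, 'x': 5}
i=6, x='y': counts = {'y': 11, 'z': 5, 'x': 5}
i=7, x='y': counts = {'y': 18, 'z': 5, 'x': 5}
i=8, x='y': counts = {'y': 26, 'z': 5, 'x': 5}
i=9, x='x': counts = {'y': 26, 'z': 5, 'x': 14}

{'y': 26, 'z': 5, 'x': 14}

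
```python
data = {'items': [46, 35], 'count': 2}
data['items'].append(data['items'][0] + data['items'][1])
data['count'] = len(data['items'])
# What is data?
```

After line 1: data = {'items': [46, 35], 'count': 2}
After line 2 (append 46 + 35 = 81): data = {'items': [46, 35, 81], 'count': 2}
After line 3 (count = len(items) = 3): data = {'items': [46, 35, 81], 'count': 3}

{'items': [46, 35, 81], 'count': 3}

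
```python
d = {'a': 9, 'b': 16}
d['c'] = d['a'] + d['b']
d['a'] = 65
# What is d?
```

After line 1: d = {'a': 9, 'b': 16}
After line 2 (d['c'] = 9 + 16): d = {'a': 9, 'b': 16, 'c': 25}
After line 3: d = {'a': 65, 'b': 16, 'c': 25}

{'a': 65, 'b': 16, 'c': 25}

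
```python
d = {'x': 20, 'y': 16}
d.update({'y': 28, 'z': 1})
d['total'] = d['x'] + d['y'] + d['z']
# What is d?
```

After line 1: d = {'x': 20, 'y': 16}
After line 2 (y overwritten, z added): d = {'x': 20, 'y': 28, 'z': 1}
After line 3 (total = 20 + 28 + 1 = 49): d = {'x': 20, 'y': 28, 'z': 1, 'total': 49}

{'x': 20, 'y': 28, 'z': 1, 'total': 49}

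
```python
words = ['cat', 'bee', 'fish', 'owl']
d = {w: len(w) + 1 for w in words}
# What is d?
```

{'cat': 4, 'bee': 4, 'fish': 5, 'owl': 4}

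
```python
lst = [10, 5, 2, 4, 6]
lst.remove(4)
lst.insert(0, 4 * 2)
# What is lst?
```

After line 1: lst = [10, 5, 2, 4, 6]
After line 2 (remove first 4): lst = [10, 5, 2, 6]
After line 3 (insert 8 at index 0): lst = [8, 10, 5, 2, 6]

[8, 10, 5, 2, 6]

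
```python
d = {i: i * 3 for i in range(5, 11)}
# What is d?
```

{5: 15, 6: 18, 7: 21, 8: 24, 9: 27, 10: 30}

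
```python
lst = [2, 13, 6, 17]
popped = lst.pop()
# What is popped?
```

17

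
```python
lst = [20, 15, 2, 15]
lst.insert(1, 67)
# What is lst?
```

[20, 67, 15, 2, 15]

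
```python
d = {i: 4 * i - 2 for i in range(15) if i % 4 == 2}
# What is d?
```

{2: 6, 6: 22, 10: 38, 14: 54}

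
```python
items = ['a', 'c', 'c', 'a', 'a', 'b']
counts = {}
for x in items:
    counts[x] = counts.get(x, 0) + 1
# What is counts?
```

Initial: counts = {}, items = ['a', 'c', 'c', 'a', 'a', 'b']
See 'a': counts = {'a': 1}
See 'c': counts = {'a': 1, 'c': 1}
See 'c': counts = {'a': 1, 'c': 2}
See 'a': counts = {'a': 2, 'c': 2}
See 'a': counts = {'a': 3, 'c': 2}
See 'b': counts = {'a': 3, 'c': 2, 'b': 1}

{'a': 3, 'c': 2, 'b': 1}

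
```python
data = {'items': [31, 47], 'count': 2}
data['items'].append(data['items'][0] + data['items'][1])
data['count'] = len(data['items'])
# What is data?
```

After line 1: data = {'items': [31, 47], 'count': 2}
After line 2 (append 31 + 47 = 78): data = {'items': [31, 47, 78], 'count': 2}
After line 3 (count = len(items) = 3): data = {'items': [31, 47, 78], 'count': 3}

{'items': [31, 47, 78], 'count': 3}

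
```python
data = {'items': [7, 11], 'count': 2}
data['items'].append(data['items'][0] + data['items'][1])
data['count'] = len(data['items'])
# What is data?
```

After line 1: data = {'items': [7, 11], 'count': 2}
After line 2 (append 7 + 11 = 18): data = {'items': [7, 11, 18], 'count': 2}
After line 3 (count = len(items) = 3): data = {'items': [7, 11, 18], 'count': 3}

{'items': [7, 11, 18], 'count': 3}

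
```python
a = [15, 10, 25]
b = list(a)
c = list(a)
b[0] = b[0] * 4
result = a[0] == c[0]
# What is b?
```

After line 1: a = [15, 10, 25]
After line 2 (b = list(a), copy): a = [15, 10, 25], b = [15, 10, 25]
After line 3 (c = list(a) is a copy, new object): c = [15, 10, 25]
After line 4 (b[0] = 15 * 4 = 60; only b mutates (copy)): a = [15, 10, 25], b = [60, 10, 25], c = [15, 10, 25]
After line 5 (a[0] = 15, c[0] = 15; result = True)

[60, 10, 25]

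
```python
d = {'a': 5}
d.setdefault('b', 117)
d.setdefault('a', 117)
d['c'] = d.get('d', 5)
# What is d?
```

After line 1: d = {'a': 5}
After line 2 (setdefault adds 'b'=117): d = {'a': 5, 'b': 117}
After line 3 (setdefault 'a' no-op, already exists): d = {'a': 5, 'b': 117}
After line 4 (get('d', 5) returns default since 'd' not in d): d = {'a': 5, 'b': 117, 'c': 5}

{'a': 5, 'b': 117, 'c': 5}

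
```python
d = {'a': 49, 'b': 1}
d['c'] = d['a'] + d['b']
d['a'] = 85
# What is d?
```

After line 1: d = {'a': 49, 'b': 1}
After line 2 (d['c'] = 49 + 1): d = {'a': 49, 'b': 1, 'c': 50}
After line 3: d = {'a': 85, 'b': 1, 'c': 50}

{'a': 85, 'b': 1, 'c': 50}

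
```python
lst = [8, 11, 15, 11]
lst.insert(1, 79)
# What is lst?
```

[8, 79, 11, 15, 11]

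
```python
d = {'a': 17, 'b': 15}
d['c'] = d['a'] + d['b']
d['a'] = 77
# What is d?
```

After line 1: d = {'a': 17, 'b': 15}
After line 2 (d['c'] = 17 + 15): d = {'a': 17, 'b': 15, 'c': 32}
After line 3: d = {'a': 77, 'b': 15, 'c': 32}

{'a': 77, 'b': 15, 'c': 32}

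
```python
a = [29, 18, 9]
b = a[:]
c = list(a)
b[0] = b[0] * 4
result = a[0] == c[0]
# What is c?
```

After line 1: a = [29, 18, 9]
After line 2 (b = a[:], copy): a = [29, 18, 9], b = [29, 18, 9]
After line 3 (c = list(a) is a copy, new object): c = [29, 18, 9]
After line 4 (b[0] = 29 * 4 = 116; only b mutates (copy)): a = [29, 18, 9], b = [116, 18, 9], c = [29, 18, 9]
After line 5 (a[0] = 29, c[0] = 29; result = True)

[29, 18, 9]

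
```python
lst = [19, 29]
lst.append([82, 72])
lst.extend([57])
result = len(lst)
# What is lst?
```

After line 1: lst = [19, 29]
After line 2 (append adds [82, 72] as single element): lst = [19, 29, [82, 72]]
After line 3 (extend unpacks [57], adds 57): lst = [19, 29, [82, 72], 57]
After line 4: result = len(lst) = 4

[19, 29, [82, 72], 57]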